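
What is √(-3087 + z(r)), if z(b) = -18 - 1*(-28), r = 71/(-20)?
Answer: I*√3077 ≈ 55.471*I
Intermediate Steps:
r = -71/20 (r = 71*(-1/20) = -71/20 ≈ -3.5500)
z(b) = 10 (z(b) = -18 + 28 = 10)
√(-3087 + z(r)) = √(-3087 + 10) = √(-3077) = I*√3077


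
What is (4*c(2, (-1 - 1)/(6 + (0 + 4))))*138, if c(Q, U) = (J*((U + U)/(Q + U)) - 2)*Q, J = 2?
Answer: -8096/3 ≈ -2698.7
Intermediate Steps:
c(Q, U) = Q*(-2 + 4*U/(Q + U)) (c(Q, U) = (2*((U + U)/(Q + U)) - 2)*Q = (2*((2*U)/(Q + U)) - 2)*Q = (2*(2*U/(Q + U)) - 2)*Q = (4*U/(Q + U) - 2)*Q = (-2 + 4*U/(Q + U))*Q = Q*(-2 + 4*U/(Q + U)))
(4*c(2, (-1 - 1)/(6 + (0 + 4))))*138 = (4*(2*2*((-1 - 1)/(6 + (0 + 4)) - 1*2)/(2 + (-1 - 1)/(6 + (0 + 4)))))*138 = (4*(2*2*(-2/(6 + 4) - 2)/(2 - 2/(6 + 4))))*138 = (4*(2*2*(-2/10 - 2)/(2 - 2/10)))*138 = (4*(2*2*(-2*1/10 - 2)/(2 - 2*1/10)))*138 = (4*(2*2*(-1/5 - 2)/(2 - 1/5)))*138 = (4*(2*2*(-11/5)/(9/5)))*138 = (4*(2*2*(5/9)*(-11/5)))*138 = (4*(-44/9))*138 = -176/9*138 = -8096/3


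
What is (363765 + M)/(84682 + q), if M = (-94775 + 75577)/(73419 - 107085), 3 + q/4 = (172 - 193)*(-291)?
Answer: 3061632922/918357981 ≈ 3.3338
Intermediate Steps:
q = 24432 (q = -12 + 4*((172 - 193)*(-291)) = -12 + 4*(-21*(-291)) = -12 + 4*6111 = -12 + 24444 = 24432)
M = 9599/16833 (M = -19198/(-33666) = -19198*(-1/33666) = 9599/16833 ≈ 0.57025)
(363765 + M)/(84682 + q) = (363765 + 9599/16833)/(84682 + 24432) = (6123265844/16833)/109114 = (6123265844/16833)*(1/109114) = 3061632922/918357981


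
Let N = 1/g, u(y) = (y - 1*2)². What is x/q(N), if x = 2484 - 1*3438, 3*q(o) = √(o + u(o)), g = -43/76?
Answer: -61533*√359/1436 ≈ -811.90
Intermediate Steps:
g = -43/76 (g = -43*1/76 = -43/76 ≈ -0.56579)
u(y) = (-2 + y)² (u(y) = (y - 2)² = (-2 + y)²)
N = -76/43 (N = 1/(-43/76) = -76/43 ≈ -1.7674)
q(o) = √(o + (-2 + o)²)/3
x = -954 (x = 2484 - 3438 = -954)
x/q(N) = -954*3/√(-76/43 + (-2 - 76/43)²) = -954*3/√(-76/43 + (-162/43)²) = -954*3/√(-76/43 + 26244/1849) = -954*129*√359/2872 = -61533*√359/1436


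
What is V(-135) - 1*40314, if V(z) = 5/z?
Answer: -1088479/27 ≈ -40314.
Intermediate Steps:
V(-135) - 1*40314 = 5/(-135) - 1*40314 = 5*(-1/135) - 40314 = -1/27 - 40314 = -1088479/27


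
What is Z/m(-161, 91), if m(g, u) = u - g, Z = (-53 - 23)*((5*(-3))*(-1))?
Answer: -95/21 ≈ -4.5238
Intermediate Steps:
Z = -1140 (Z = -(-1140)*(-1) = -76*15 = -1140)
Z/m(-161, 91) = -1140/(91 - 1*(-161)) = -1140/(91 + 161) = -1140/252 = -1140*1/252 = -95/21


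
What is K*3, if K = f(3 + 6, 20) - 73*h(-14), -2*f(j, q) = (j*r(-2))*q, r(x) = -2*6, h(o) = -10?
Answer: 5430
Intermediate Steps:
r(x) = -12
f(j, q) = 6*j*q (f(j, q) = -j*(-12)*q/2 = -(-12*j)*q/2 = -(-6)*j*q = 6*j*q)
K = 1810 (K = 6*(3 + 6)*20 - 73*(-10) = 6*9*20 + 730 = 1080 + 730 = 1810)
K*3 = 1810*3 = 5430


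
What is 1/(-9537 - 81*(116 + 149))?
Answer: -1/31002 ≈ -3.2256e-5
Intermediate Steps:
1/(-9537 - 81*(116 + 149)) = 1/(-9537 - 81*265) = 1/(-9537 - 21465) = 1/(-31002) = -1/31002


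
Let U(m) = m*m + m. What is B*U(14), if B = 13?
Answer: 2730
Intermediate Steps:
U(m) = m + m**2 (U(m) = m**2 + m = m + m**2)
B*U(14) = 13*(14*(1 + 14)) = 13*(14*15) = 13*210 = 2730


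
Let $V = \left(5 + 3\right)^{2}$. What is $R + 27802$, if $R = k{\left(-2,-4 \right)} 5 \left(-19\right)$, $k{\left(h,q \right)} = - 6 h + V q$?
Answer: $50982$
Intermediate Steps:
$V = 64$ ($V = 8^{2} = 64$)
$k{\left(h,q \right)} = - 6 h + 64 q$
$R = 23180$ ($R = \left(\left(-6\right) \left(-2\right) + 64 \left(-4\right)\right) 5 \left(-19\right) = \left(12 - 256\right) 5 \left(-19\right) = \left(-244\right) 5 \left(-19\right) = \left(-1220\right) \left(-19\right) = 23180$)
$R + 27802 = 23180 + 27802 = 50982$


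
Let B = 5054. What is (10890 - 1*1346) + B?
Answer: 14598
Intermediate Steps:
(10890 - 1*1346) + B = (10890 - 1*1346) + 5054 = (10890 - 1346) + 5054 = 9544 + 5054 = 14598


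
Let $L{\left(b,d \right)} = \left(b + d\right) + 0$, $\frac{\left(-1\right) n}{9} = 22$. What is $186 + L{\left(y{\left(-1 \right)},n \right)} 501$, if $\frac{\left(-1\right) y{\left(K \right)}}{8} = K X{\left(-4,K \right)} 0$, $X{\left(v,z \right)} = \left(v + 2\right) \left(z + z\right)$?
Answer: $-99012$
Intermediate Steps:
$X{\left(v,z \right)} = 2 z \left(2 + v\right)$ ($X{\left(v,z \right)} = \left(2 + v\right) 2 z = 2 z \left(2 + v\right)$)
$n = -198$ ($n = \left(-9\right) 22 = -198$)
$y{\left(K \right)} = 0$ ($y{\left(K \right)} = - 8 K 2 K \left(2 - 4\right) 0 = - 8 K 2 K \left(-2\right) 0 = - 8 K \left(- 4 K\right) 0 = - 8 - 4 K^{2} \cdot 0 = \left(-8\right) 0 = 0$)
$L{\left(b,d \right)} = b + d$
$186 + L{\left(y{\left(-1 \right)},n \right)} 501 = 186 + \left(0 - 198\right) 501 = 186 - 99198 = -99012$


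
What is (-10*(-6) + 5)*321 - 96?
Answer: 20769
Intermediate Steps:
(-10*(-6) + 5)*321 - 96 = (60 + 5)*321 - 96 = 65*321 - 96 = 20865 - 96 = 20769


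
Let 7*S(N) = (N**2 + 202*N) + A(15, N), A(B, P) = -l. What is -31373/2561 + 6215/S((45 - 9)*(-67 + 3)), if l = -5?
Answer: -21689775792/1771850899 ≈ -12.241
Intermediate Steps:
A(B, P) = 5 (A(B, P) = -1*(-5) = 5)
S(N) = 5/7 + N**2/7 + 202*N/7 (S(N) = ((N**2 + 202*N) + 5)/7 = (5 + N**2 + 202*N)/7 = 5/7 + N**2/7 + 202*N/7)
-31373/2561 + 6215/S((45 - 9)*(-67 + 3)) = -31373/2561 + 6215/(5/7 + ((45 - 9)*(-67 + 3))**2/7 + 202*((45 - 9)*(-67 + 3))/7) = -31373*1/2561 + 6215/(5/7 + (36*(-64))**2/7 + 202*(36*(-64))/7) = -31373/2561 + 6215/(5/7 + (1/7)*(-2304)**2 + (202/7)*(-2304)) = -31373/2561 + 6215/(5/7 + (1/7)*5308416 - 465408/7) = -31373/2561 + 6215/(5/7 + 5308416/7 - 465408/7) = -31373/2561 + 6215/691859 = -21689775792/1771850899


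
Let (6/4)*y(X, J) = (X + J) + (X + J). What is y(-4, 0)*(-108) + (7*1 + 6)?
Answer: 589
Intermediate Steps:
y(X, J) = 4*J/3 + 4*X/3 (y(X, J) = 2*((X + J) + (X + J))/3 = 2*((J + X) + (J + X))/3 = 2*(2*J + 2*X)/3 = 4*J/3 + 4*X/3)
y(-4, 0)*(-108) + (7*1 + 6) = ((4/3)*0 + (4/3)*(-4))*(-108) + (7*1 + 6) = (0 - 16/3)*(-108) + (7 + 6) = -16/3*(-108) + 13 = 576 + 13 = 589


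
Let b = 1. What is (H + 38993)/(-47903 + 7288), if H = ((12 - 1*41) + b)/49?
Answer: -272947/284305 ≈ -0.96005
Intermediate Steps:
H = -4/7 (H = ((12 - 1*41) + 1)/49 = ((12 - 41) + 1)*(1/49) = (-29 + 1)*(1/49) = -28*1/49 = -4/7 ≈ -0.57143)
(H + 38993)/(-47903 + 7288) = (-4/7 + 38993)/(-47903 + 7288) = (272947/7)/(-40615) = (272947/7)*(-1/40615) = -272947/284305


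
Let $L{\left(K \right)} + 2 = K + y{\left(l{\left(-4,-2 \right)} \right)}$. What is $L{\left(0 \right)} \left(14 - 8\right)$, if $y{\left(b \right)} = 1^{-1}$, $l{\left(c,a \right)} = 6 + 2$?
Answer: $-6$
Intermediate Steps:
$l{\left(c,a \right)} = 8$
$y{\left(b \right)} = 1$
$L{\left(K \right)} = -1 + K$ ($L{\left(K \right)} = -2 + \left(K + 1\right) = -2 + \left(1 + K\right) = -1 + K$)
$L{\left(0 \right)} \left(14 - 8\right) = \left(-1 + 0\right) \left(14 - 8\right) = \left(-1\right) 6 = -6$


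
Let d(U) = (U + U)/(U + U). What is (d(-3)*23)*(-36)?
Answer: -828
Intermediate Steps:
d(U) = 1 (d(U) = (2*U)/((2*U)) = (2*U)*(1/(2*U)) = 1)
(d(-3)*23)*(-36) = (1*23)*(-36) = 23*(-36) = -828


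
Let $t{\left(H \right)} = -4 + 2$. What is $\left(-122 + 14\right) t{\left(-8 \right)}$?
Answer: $216$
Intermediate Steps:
$t{\left(H \right)} = -2$
$\left(-122 + 14\right) t{\left(-8 \right)} = \left(-122 + 14\right) \left(-2\right) = \left(-108\right) \left(-2\right) = 216$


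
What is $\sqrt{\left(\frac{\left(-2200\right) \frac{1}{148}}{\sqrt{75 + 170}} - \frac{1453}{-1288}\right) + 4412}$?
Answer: $\frac{\sqrt{2505657561162 - 241139360 \sqrt{5}}}{23828} \approx 66.424$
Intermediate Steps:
$\sqrt{\left(\frac{\left(-2200\right) \frac{1}{148}}{\sqrt{75 + 170}} - \frac{1453}{-1288}\right) + 4412} = \sqrt{\left(\frac{\left(-2200\right) \frac{1}{148}}{\sqrt{245}} - - \frac{1453}{1288}\right) + 4412} = \sqrt{\left(- \frac{550}{37 \cdot 7 \sqrt{5}} + \frac{1453}{1288}\right) + 4412} = \sqrt{\left(- \frac{550 \frac{\sqrt{5}}{35}}{37} + \frac{1453}{1288}\right) + 4412} = \sqrt{\left(- \frac{110 \sqrt{5}}{259} + \frac{1453}{1288}\right) + 4412} = \sqrt{\left(\frac{1453}{1288} - \frac{110 \sqrt{5}}{259}\right) + 4412} = \sqrt{\frac{5684109}{1288} - \frac{110 \sqrt{5}}{259}}$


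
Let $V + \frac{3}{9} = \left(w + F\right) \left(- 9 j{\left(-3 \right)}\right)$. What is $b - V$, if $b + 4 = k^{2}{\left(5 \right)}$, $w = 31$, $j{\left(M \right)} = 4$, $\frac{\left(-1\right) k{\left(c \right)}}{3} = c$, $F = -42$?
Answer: $- \frac{524}{3} \approx -174.67$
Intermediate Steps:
$k{\left(c \right)} = - 3 c$
$b = 221$ ($b = -4 + \left(\left(-3\right) 5\right)^{2} = -4 + \left(-15\right)^{2} = -4 + 225 = 221$)
$V = \frac{1187}{3}$ ($V = - \frac{1}{3} + \left(31 - 42\right) \left(\left(-9\right) 4\right) = - \frac{1}{3} - -396 = - \frac{1}{3} + 396 = \frac{1187}{3} \approx 395.67$)
$b - V = 221 - \frac{1187}{3} = - \frac{524}{3}$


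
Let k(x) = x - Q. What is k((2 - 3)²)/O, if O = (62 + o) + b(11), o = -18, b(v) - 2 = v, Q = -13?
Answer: 14/57 ≈ 0.24561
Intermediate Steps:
b(v) = 2 + v
k(x) = 13 + x (k(x) = x - 1*(-13) = x + 13 = 13 + x)
O = 57 (O = (62 - 18) + (2 + 11) = 44 + 13 = 57)
k((2 - 3)²)/O = (13 + (2 - 3)²)/57 = (13 + (-1)²)*(1/57) = (13 + 1)*(1/57) = 14*(1/57) = 14/57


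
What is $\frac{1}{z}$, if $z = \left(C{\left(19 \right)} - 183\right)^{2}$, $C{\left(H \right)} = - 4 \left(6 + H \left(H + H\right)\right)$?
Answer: $\frac{1}{9579025} \approx 1.0439 \cdot 10^{-7}$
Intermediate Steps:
$C{\left(H \right)} = -24 - 8 H^{2}$ ($C{\left(H \right)} = - 4 \left(6 + H 2 H\right) = - 4 \left(6 + 2 H^{2}\right) = -24 - 8 H^{2}$)
$z = 9579025$ ($z = \left(\left(-24 - 8 \cdot 19^{2}\right) - 183\right)^{2} = \left(\left(-24 - 2888\right) - 183\right)^{2} = \left(-2912 - 183\right)^{2} = \left(-3095\right)^{2} = 9579025$)
$\frac{1}{z} = \frac{1}{9579025}$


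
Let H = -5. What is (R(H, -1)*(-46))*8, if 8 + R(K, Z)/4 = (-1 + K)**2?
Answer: -41216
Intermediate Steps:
R(K, Z) = -32 + 4*(-1 + K)**2
(R(H, -1)*(-46))*8 = ((-32 + 4*(-1 - 5)**2)*(-46))*8 = ((-32 + 4*(-6)**2)*(-46))*8 = ((-32 + 4*36)*(-46))*8 = ((-32 + 144)*(-46))*8 = (112*(-46))*8 = -5152*8 = -41216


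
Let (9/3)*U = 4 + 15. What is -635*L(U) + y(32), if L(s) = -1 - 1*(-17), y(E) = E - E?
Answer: -10160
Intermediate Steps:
y(E) = 0
U = 19/3 (U = (4 + 15)/3 = (⅓)*19 = 19/3 ≈ 6.3333)
L(s) = 16 (L(s) = -1 + 17 = 16)
-635*L(U) + y(32) = -635*16 + 0 = -10160 + 0 = -10160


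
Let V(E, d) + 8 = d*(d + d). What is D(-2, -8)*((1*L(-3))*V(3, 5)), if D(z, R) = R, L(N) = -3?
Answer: 1008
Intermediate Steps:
V(E, d) = -8 + 2*d**2 (V(E, d) = -8 + d*(d + d) = -8 + d*(2*d) = -8 + 2*d**2)
D(-2, -8)*((1*L(-3))*V(3, 5)) = -8*1*(-3)*(-8 + 2*5**2) = -(-24)*(-8 + 2*25) = -(-24)*(-8 + 50) = -(-24)*42 = -8*(-126) = 1008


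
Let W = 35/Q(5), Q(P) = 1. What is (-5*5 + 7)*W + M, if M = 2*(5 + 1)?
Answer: -618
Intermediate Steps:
M = 12 (M = 2*6 = 12)
W = 35 (W = 35/1 = 35*1 = 35)
(-5*5 + 7)*W + M = (-5*5 + 7)*35 + 12 = (-25 + 7)*35 + 12 = -18*35 + 12 = -630 + 12 = -618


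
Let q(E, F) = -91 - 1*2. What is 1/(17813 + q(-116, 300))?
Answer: 1/17720 ≈ 5.6433e-5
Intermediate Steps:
q(E, F) = -93 (q(E, F) = -91 - 2 = -93)
1/(17813 + q(-116, 300)) = 1/(17813 - 93) = 1/17720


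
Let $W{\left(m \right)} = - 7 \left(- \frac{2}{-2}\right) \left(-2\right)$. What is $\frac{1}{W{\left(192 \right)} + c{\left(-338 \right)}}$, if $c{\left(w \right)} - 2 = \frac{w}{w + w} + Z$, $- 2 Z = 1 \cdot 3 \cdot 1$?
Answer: $\frac{1}{15} \approx 0.066667$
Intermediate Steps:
$Z = - \frac{3}{2}$ ($Z = - \frac{1 \cdot 3 \cdot 1}{2} = - \frac{3 \cdot 1}{2} = \left(- \frac{1}{2}\right) 3 = - \frac{3}{2} \approx -1.5$)
$W{\left(m \right)} = 14$ ($W{\left(m \right)} = - 7 \left(\left(-2\right) \left(- \frac{1}{2}\right)\right) \left(-2\right) = \left(-7\right) 1 \left(-2\right) = \left(-7\right) \left(-2\right) = 14$)
$c{\left(w \right)} = 1$ ($c{\left(w \right)} = 2 + \left(\frac{w}{w + w} - \frac{3}{2}\right) = 2 + \left(\frac{w}{2 w} - \frac{3}{2}\right) = 2 + \left(w \frac{1}{2 w} - \frac{3}{2}\right) = 2 + \left(\frac{1}{2} - \frac{3}{2}\right) = 2 - 1 = 1$)
$\frac{1}{W{\left(192 \right)} + c{\left(-338 \right)}} = \frac{1}{14 + 1} = \frac{1}{15}$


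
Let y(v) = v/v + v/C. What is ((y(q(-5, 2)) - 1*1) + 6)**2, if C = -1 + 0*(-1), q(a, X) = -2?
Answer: 64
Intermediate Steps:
C = -1 (C = -1 + 0 = -1)
y(v) = 1 - v (y(v) = v/v + v/(-1) = 1 + v*(-1) = 1 - v)
((y(q(-5, 2)) - 1*1) + 6)**2 = (((1 - 1*(-2)) - 1*1) + 6)**2 = (((1 + 2) - 1) + 6)**2 = ((3 - 1) + 6)**2 = (2 + 6)**2 = 8**2 = 64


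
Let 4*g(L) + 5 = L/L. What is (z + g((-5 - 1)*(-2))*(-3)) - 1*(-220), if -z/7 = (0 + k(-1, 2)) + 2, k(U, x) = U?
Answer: 216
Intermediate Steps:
g(L) = -1 (g(L) = -5/4 + (L/L)/4 = -5/4 + (¼)*1 = -5/4 + ¼ = -1)
z = -7 (z = -7*((0 - 1) + 2) = -7*(-1 + 2) = -7*1 = -7)
(z + g((-5 - 1)*(-2))*(-3)) - 1*(-220) = (-7 - 1*(-3)) - 1*(-220) = (-7 + 3) + 220 = -4 + 220 = 216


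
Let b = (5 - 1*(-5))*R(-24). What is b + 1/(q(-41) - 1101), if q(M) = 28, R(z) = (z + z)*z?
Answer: 12360959/1073 ≈ 11520.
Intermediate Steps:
R(z) = 2*z² (R(z) = (2*z)*z = 2*z²)
b = 11520 (b = (5 - 1*(-5))*(2*(-24)²) = (5 + 5)*(2*576) = 10*1152 = 11520)
b + 1/(q(-41) - 1101) = 11520 + 1/(28 - 1101) = 11520 + 1/(-1073) = 11520 - 1/1073 = 12360959/1073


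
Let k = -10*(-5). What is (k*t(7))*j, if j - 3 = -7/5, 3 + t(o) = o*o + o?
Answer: 4240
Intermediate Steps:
k = 50
t(o) = -3 + o + o**2 (t(o) = -3 + (o*o + o) = -3 + (o**2 + o) = -3 + (o + o**2) = -3 + o + o**2)
j = 8/5 (j = 3 - 7/5 = 8/5 ≈ 1.6000)
(k*t(7))*j = (50*(-3 + 7 + 7**2))*(8/5) = (50*(-3 + 7 + 49))*(8/5) = (50*53)*(8/5) = 2650*(8/5) = 4240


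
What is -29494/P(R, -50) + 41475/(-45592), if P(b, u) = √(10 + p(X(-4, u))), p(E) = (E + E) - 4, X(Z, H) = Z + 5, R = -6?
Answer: -41475/45592 - 14747*√2/2 ≈ -10429.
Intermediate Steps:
X(Z, H) = 5 + Z
p(E) = -4 + 2*E (p(E) = 2*E - 4 = -4 + 2*E)
P(b, u) = 2*√2 (P(b, u) = √(10 + (-4 + 2*(5 - 4))) = √(10 + (-4 + 2*1)) = √(10 + (-4 + 2)) = √(10 - 2) = √8 = 2*√2)
-29494/P(R, -50) + 41475/(-45592) = -29494*√2/4 + 41475/(-45592) = -14747*√2/2 + 41475*(-1/45592) = -14747*√2/2 - 41475/45592 = -41475/45592 - 14747*√2/2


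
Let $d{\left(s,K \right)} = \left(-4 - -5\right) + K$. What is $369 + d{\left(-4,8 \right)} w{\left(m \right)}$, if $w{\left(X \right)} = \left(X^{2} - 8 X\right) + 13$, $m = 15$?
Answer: $1431$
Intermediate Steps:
$d{\left(s,K \right)} = 1 + K$ ($d{\left(s,K \right)} = \left(-4 + 5\right) + K = 1 + K$)
$w{\left(X \right)} = 13 + X^{2} - 8 X$
$369 + d{\left(-4,8 \right)} w{\left(m \right)} = 369 + \left(1 + 8\right) \left(13 + 15^{2} - 120\right) = 369 + 9 \left(13 + 225 - 120\right) = 369 + 9 \cdot 118 = 369 + 1062 = 1431$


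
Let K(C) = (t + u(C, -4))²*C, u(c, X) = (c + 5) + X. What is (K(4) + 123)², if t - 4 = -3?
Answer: 71289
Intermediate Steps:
u(c, X) = 5 + X + c (u(c, X) = (5 + c) + X = 5 + X + c)
t = 1 (t = 4 - 3 = 1)
K(C) = C*(2 + C)² (K(C) = (1 + (5 - 4 + C))²*C = (1 + (1 + C))²*C = (2 + C)²*C = C*(2 + C)²)
(K(4) + 123)² = (4*(2 + 4)² + 123)² = (4*6² + 123)² = (4*36 + 123)² = (144 + 123)² = 267² = 71289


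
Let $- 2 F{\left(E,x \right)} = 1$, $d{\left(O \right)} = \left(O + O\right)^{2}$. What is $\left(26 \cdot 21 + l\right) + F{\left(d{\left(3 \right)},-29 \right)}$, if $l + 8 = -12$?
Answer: $\frac{1051}{2} \approx 525.5$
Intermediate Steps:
$l = -20$ ($l = -8 - 12 = -20$)
$d{\left(O \right)} = 4 O^{2}$ ($d{\left(O \right)} = \left(2 O\right)^{2} = 4 O^{2}$)
$F{\left(E,x \right)} = - \frac{1}{2}$ ($F{\left(E,x \right)} = \left(- \frac{1}{2}\right) 1 = - \frac{1}{2}$)
$\left(26 \cdot 21 + l\right) + F{\left(d{\left(3 \right)},-29 \right)} = \left(26 \cdot 21 - 20\right) - \frac{1}{2} = \left(546 - 20\right) - \frac{1}{2} = 526 - \frac{1}{2} = \frac{1051}{2}$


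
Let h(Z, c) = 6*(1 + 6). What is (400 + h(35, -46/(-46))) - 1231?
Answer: -789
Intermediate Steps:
h(Z, c) = 42 (h(Z, c) = 6*7 = 42)
(400 + h(35, -46/(-46))) - 1231 = (400 + 42) - 1231 = 442 - 1231 = -789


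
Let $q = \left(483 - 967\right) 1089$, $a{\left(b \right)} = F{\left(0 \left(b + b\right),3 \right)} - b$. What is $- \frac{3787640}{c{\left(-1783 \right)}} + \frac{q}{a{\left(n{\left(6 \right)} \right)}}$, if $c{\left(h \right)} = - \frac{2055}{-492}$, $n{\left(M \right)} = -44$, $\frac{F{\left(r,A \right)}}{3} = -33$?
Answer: $- \frac{614608468}{685} \approx -8.9724 \cdot 10^{5}$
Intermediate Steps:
$F{\left(r,A \right)} = -99$ ($F{\left(r,A \right)} = 3 \left(-33\right) = -99$)
$c{\left(h \right)} = \frac{685}{164}$ ($c{\left(h \right)} = \left(-2055\right) \left(- \frac{1}{492}\right) = \frac{685}{164}$)
$a{\left(b \right)} = -99 - b$
$q = -527076$ ($q = \left(-484\right) 1089 = -527076$)
$- \frac{3787640}{c{\left(-1783 \right)}} + \frac{q}{a{\left(n{\left(6 \right)} \right)}} = - \frac{3787640}{\frac{685}{164}} - \frac{527076}{-99 - -44} = \left(-3787640\right) \frac{164}{685} - \frac{527076}{-99 + 44} = - \frac{124234592}{137} - \frac{527076}{-55} = - \frac{124234592}{137} - - \frac{47916}{5} = - \frac{124234592}{137} + \frac{47916}{5} = - \frac{614608468}{685}$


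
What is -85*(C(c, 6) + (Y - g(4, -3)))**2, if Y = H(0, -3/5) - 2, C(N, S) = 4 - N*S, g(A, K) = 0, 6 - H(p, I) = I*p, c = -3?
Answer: -57460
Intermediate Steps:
H(p, I) = 6 - I*p
C(N, S) = 4 - N*S
Y = 4 (Y = (6 - 1*(-3/5)*0) - 2 = (6 + 0) - 2 = 6 - 2 = 4)
-85*(C(c, 6) + (Y - g(4, -3)))**2 = -85*((4 - 1*(-3)*6) + (4 - 1*0))**2 = -85*((4 + 18) + (4 + 0))**2 = -85*(22 + 4)**2 = -85*26**2 = -85*676 = -57460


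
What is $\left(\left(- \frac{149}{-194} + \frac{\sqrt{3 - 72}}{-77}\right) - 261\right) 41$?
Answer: $- \frac{2069885}{194} - \frac{41 i \sqrt{69}}{77} \approx -10670.0 - 4.423 i$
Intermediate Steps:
$\left(\left(- \frac{149}{-194} + \frac{\sqrt{3 - 72}}{-77}\right) - 261\right) 41 = \left(\left(\left(-149\right) \left(- \frac{1}{194}\right) + \sqrt{-69} \left(- \frac{1}{77}\right)\right) - 261\right) 41 = \left(\left(\frac{149}{194} + i \sqrt{69} \left(- \frac{1}{77}\right)\right) - 261\right) 41 = \left(\left(\frac{149}{194} - \frac{i \sqrt{69}}{77}\right) - 261\right) 41 = \left(- \frac{50485}{194} - \frac{i \sqrt{69}}{77}\right) 41 = - \frac{2069885}{194} - \frac{41 i \sqrt{69}}{77}$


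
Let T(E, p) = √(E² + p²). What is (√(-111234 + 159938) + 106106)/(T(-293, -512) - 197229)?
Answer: -1494798591/2778495032 - 197229*√761/4862366306 - 7579*√347993/2778495032 - √264822673/4862366306 ≈ -0.54072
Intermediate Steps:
(√(-111234 + 159938) + 106106)/(T(-293, -512) - 197229) = (√(-111234 + 159938) + 106106)/(√((-293)² + (-512)²) - 197229) = (√48704 + 106106)/(√(85849 + 262144) - 197229) = (8*√761 + 106106)/(√347993 - 197229) = (106106 + 8*√761)/(-197229 + √347993)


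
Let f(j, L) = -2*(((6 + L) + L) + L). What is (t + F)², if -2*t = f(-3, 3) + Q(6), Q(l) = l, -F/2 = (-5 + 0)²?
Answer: 1444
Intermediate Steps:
f(j, L) = -12 - 6*L (f(j, L) = -2*((6 + 2*L) + L) = -2*(6 + 3*L) = -12 - 6*L)
F = -50 (F = -2*(-5 + 0)² = -2*(-5)² = -2*25 = -50)
t = 12 (t = -((-12 - 6*3) + 6)/2 = -((-12 - 18) + 6)/2 = -(-30 + 6)/2 = -½*(-24) = 12)
(t + F)² = (12 - 50)² = (-38)² = 1444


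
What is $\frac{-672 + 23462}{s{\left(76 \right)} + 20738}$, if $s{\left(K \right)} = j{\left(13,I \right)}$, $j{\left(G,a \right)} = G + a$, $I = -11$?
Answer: $\frac{2279}{2074} \approx 1.0988$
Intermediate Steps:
$s{\left(K \right)} = 2$ ($s{\left(K \right)} = 13 - 11 = 2$)
$\frac{-672 + 23462}{s{\left(76 \right)} + 20738} = \frac{-672 + 23462}{2 + 20738} = \frac{22790}{20740} = 22790 \cdot \frac{1}{20740} = \frac{2279}{2074}$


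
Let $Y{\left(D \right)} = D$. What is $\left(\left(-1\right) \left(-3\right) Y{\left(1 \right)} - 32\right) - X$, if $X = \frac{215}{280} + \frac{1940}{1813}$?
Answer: $- \frac{447273}{14504} \approx -30.838$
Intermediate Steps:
$X = \frac{26657}{14504}$ ($X = 215 \cdot \frac{1}{280} + 1940 \cdot \frac{1}{1813} = \frac{43}{56} + \frac{1940}{1813} = \frac{26657}{14504} \approx 1.8379$)
$\left(\left(-1\right) \left(-3\right) Y{\left(1 \right)} - 32\right) - X = \left(\left(-1\right) \left(-3\right) 1 - 32\right) - \frac{26657}{14504} = \left(3 \cdot 1 - 32\right) - \frac{26657}{14504} = \left(3 - 32\right) - \frac{26657}{14504} = -29 - \frac{26657}{14504} = - \frac{447273}{14504}$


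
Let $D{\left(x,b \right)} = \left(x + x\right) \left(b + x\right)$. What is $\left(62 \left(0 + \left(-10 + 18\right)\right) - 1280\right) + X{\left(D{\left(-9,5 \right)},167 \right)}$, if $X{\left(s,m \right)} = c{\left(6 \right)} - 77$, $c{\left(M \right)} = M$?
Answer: $-855$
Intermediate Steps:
$D{\left(x,b \right)} = 2 x \left(b + x\right)$
$X{\left(s,m \right)} = -71$ ($X{\left(s,m \right)} = 6 - 77 = -71$)
$\left(62 \left(0 + \left(-10 + 18\right)\right) - 1280\right) + X{\left(D{\left(-9,5 \right)},167 \right)} = \left(62 \left(0 + \left(-10 + 18\right)\right) - 1280\right) - 71 = \left(62 \left(0 + 8\right) - 1280\right) - 71 = \left(62 \cdot 8 - 1280\right) - 71 = \left(496 - 1280\right) - 71 = -784 - 71 = -855$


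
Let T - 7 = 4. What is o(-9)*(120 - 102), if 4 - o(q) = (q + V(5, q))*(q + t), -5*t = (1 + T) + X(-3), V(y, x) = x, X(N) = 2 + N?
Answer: -17784/5 ≈ -3556.8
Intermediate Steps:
T = 11 (T = 7 + 4 = 11)
t = -11/5 (t = -((1 + 11) + (2 - 3))/5 = -(12 - 1)/5 = -⅕*11 = -11/5 ≈ -2.2000)
o(q) = 4 - 2*q*(-11/5 + q) (o(q) = 4 - (q + q)*(q - 11/5) = 4 - 2*q*(-11/5 + q))
o(-9)*(120 - 102) = (4 - 2*(-9)² + (22/5)*(-9))*(120 - 102) = (4 - 2*81 - 198/5)*18 = (4 - 162 - 198/5)*18 = -988/5*18 = -17784/5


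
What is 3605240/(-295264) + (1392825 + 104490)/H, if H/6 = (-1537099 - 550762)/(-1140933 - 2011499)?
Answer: 29034482551786485/77058773788 ≈ 3.7678e+5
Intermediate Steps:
H = 6263583/1576216 (H = 6*((-1537099 - 550762)/(-1140933 - 2011499)) = 6*(-2087861/(-3152432)) = 6*(-2087861*(-1/3152432)) = 6*(2087861/3152432) = 6263583/1576216 ≈ 3.9738)
3605240/(-295264) + (1392825 + 104490)/H = 3605240/(-295264) + (1392825 + 104490)/(6263583/1576216) = 3605240*(-1/295264) + 1497315*(1576216/6263583) = -450655/36908 + 786697286680/2087861 = 29034482551786485/77058773788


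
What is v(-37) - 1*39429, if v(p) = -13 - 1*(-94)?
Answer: -39348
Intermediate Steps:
v(p) = 81 (v(p) = -13 + 94 = 81)
v(-37) - 1*39429 = 81 - 1*39429 = 81 - 39429 = -39348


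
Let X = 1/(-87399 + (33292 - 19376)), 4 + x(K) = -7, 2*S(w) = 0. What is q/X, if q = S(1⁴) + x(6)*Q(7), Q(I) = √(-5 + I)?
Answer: 808313*√2 ≈ 1.1431e+6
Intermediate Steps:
S(w) = 0 (S(w) = (½)*0 = 0)
x(K) = -11 (x(K) = -4 - 7 = -11)
X = -1/73483 (X = 1/(-87399 + 13916) = 1/(-73483) = -1/73483 ≈ -1.3609e-5)
q = -11*√2 (q = 0 - 11*√(-5 + 7) = 0 - 11*√2 = -11*√2 ≈ -15.556)
q/X = (-11*√2)/(-1/73483) = -11*√2*(-73483) = 808313*√2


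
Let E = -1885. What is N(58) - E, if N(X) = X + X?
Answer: 2001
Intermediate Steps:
N(X) = 2*X
N(58) - E = 2*58 - 1*(-1885) = 116 + 1885 = 2001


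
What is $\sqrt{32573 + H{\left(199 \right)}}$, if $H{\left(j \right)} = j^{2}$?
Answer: $\sqrt{72174} \approx 268.65$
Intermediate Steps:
$\sqrt{32573 + H{\left(199 \right)}} = \sqrt{32573 + 199^{2}} = \sqrt{32573 + 39601} = \sqrt{72174}$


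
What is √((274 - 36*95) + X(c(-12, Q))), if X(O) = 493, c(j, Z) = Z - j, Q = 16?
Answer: I*√2653 ≈ 51.507*I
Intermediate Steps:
√((274 - 36*95) + X(c(-12, Q))) = √((274 - 36*95) + 493) = √((274 - 3420) + 493) = √(-3146 + 493) = √(-2653) = I*√2653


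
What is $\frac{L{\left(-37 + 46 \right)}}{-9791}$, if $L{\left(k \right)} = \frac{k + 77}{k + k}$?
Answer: $- \frac{43}{88119} \approx -0.00048798$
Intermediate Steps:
$L{\left(k \right)} = \frac{77 + k}{2 k}$
$\frac{L{\left(-37 + 46 \right)}}{-9791} = \frac{\frac{1}{2} \frac{1}{-37 + 46} \left(77 + \left(-37 + 46\right)\right)}{-9791} = \frac{77 + 9}{2 \cdot 9} \left(- \frac{1}{9791}\right) = \frac{1}{2} \cdot \frac{1}{9} \cdot 86 \left(- \frac{1}{9791}\right) = \frac{43}{9} \left(- \frac{1}{9791}\right) = - \frac{43}{88119}$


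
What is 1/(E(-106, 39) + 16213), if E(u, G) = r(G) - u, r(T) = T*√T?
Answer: 16319/266250442 - 39*√39/266250442 ≈ 6.0377e-5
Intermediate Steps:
r(T) = T^(3/2)
E(u, G) = G^(3/2) - u
1/(E(-106, 39) + 16213) = 1/((39^(3/2) - 1*(-106)) + 16213) = 1/((39*√39 + 106) + 16213) = 1/((106 + 39*√39) + 16213) = 1/(16319 + 39*√39)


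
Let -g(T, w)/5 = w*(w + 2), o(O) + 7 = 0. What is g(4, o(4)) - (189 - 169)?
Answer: -195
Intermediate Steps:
o(O) = -7 (o(O) = -7 + 0 = -7)
g(T, w) = -5*w*(2 + w) (g(T, w) = -5*w*(w + 2) = -5*w*(2 + w))
g(4, o(4)) - (189 - 169) = -5*(-7)*(2 - 7) - (189 - 169) = -5*(-7)*(-5) - 1*20 = -175 - 20 = -195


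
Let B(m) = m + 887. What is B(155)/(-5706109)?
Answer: -1042/5706109 ≈ -0.00018261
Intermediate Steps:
B(m) = 887 + m
B(155)/(-5706109) = (887 + 155)/(-5706109) = 1042*(-1/5706109) = -1042/5706109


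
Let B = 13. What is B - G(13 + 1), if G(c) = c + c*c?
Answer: -197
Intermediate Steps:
G(c) = c + c²
B - G(13 + 1) = 13 - (13 + 1)*(1 + (13 + 1)) = 13 - 14*(1 + 14) = 13 - 14*15 = 13 - 1*210 = 13 - 210 = -197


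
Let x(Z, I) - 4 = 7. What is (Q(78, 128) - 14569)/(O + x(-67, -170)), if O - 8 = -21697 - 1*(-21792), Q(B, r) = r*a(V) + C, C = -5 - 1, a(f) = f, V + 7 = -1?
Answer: -821/6 ≈ -136.83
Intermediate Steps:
V = -8 (V = -7 - 1 = -8)
C = -6
x(Z, I) = 11 (x(Z, I) = 4 + 7 = 11)
Q(B, r) = -6 - 8*r (Q(B, r) = r*(-8) - 6 = -8*r - 6 = -6 - 8*r)
O = 103 (O = 8 + (-21697 - 1*(-21792)) = 8 + (-21697 + 21792) = 8 + 95 = 103)
(Q(78, 128) - 14569)/(O + x(-67, -170)) = ((-6 - 8*128) - 14569)/(103 + 11) = ((-6 - 1024) - 14569)/114 = (-1030 - 14569)*(1/114) = -15599*1/114 = -821/6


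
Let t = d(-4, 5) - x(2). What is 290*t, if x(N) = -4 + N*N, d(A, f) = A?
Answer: -1160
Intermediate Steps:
x(N) = -4 + N²
t = -4 (t = -4 - (-4 + 2²) = -4 - (-4 + 4) = -4 - 1*0 = -4 + 0 = -4)
290*t = 290*(-4) = -1160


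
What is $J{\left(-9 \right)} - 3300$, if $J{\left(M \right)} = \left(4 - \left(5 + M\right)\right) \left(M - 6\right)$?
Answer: $-3420$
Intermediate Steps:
$J{\left(M \right)} = \left(-1 - M\right) \left(-6 + M\right)$
$J{\left(-9 \right)} - 3300 = \left(6 - \left(-9\right)^{2} + 5 \left(-9\right)\right) - 3300 = \left(6 - 81 - 45\right) - 3300 = -120 - 3300 = -3420$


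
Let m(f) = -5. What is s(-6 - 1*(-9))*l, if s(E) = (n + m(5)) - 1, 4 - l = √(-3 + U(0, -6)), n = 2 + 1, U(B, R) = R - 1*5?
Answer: -12 + 3*I*√14 ≈ -12.0 + 11.225*I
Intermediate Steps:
U(B, R) = -5 + R (U(B, R) = R - 5 = -5 + R)
n = 3
l = 4 - I*√14 (l = 4 - √(-3 + (-5 - 6)) = 4 - √(-3 - 11) = 4 - √(-14) = 4 - I*√14 ≈ 4.0 - 3.7417*I)
s(E) = -3 (s(E) = (3 - 5) - 1 = -2 - 1 = -3)
s(-6 - 1*(-9))*l = -3*(4 - I*√14) = -12 + 3*I*√14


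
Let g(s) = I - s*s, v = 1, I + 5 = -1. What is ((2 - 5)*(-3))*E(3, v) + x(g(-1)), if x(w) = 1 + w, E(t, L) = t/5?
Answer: -3/5 ≈ -0.60000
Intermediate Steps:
I = -6 (I = -5 - 1 = -6)
g(s) = -6 - s**2 (g(s) = -6 - s*s = -6 - s**2)
E(t, L) = t/5 (E(t, L) = t*(1/5) = t/5)
((2 - 5)*(-3))*E(3, v) + x(g(-1)) = ((2 - 5)*(-3))*((1/5)*3) + (1 + (-6 - 1*(-1)**2)) = -3*(-3)*(3/5) + (1 + (-6 - 1*1)) = 9*(3/5) + (1 + (-6 - 1)) = 27/5 + (1 - 7) = 27/5 - 6 = -3/5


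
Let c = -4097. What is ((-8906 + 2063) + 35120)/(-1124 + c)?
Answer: -28277/5221 ≈ -5.4160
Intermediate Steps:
((-8906 + 2063) + 35120)/(-1124 + c) = ((-8906 + 2063) + 35120)/(-1124 - 4097) = (-6843 + 35120)/(-5221) = 28277*(-1/5221) = -28277/5221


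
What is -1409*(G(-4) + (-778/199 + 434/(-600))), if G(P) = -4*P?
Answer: -956171353/59700 ≈ -16016.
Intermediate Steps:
-1409*(G(-4) + (-778/199 + 434/(-600))) = -1409*(-4*(-4) + (-778/199 + 434/(-600))) = -1409*(16 + (-778*1/199 + 434*(-1/600))) = -1409*(16 + (-778/199 - 217/300)) = -1409*(16 - 276583/59700) = -1409*678617/59700 = -956171353/59700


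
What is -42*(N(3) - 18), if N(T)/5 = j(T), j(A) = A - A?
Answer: 756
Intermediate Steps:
j(A) = 0
N(T) = 0 (N(T) = 5*0 = 0)
-42*(N(3) - 18) = -42*(0 - 18) = -42*(-18) = 756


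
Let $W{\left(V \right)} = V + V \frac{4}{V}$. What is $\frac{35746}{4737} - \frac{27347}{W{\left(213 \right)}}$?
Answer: $- \frac{121785857}{1027929} \approx -118.48$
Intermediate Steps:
$W{\left(V \right)} = 4 + V$ ($W{\left(V \right)} = V + 4 = 4 + V$)
$\frac{35746}{4737} - \frac{27347}{W{\left(213 \right)}} = \frac{35746}{4737} - \frac{27347}{4 + 213} = 35746 \cdot \frac{1}{4737} - \frac{27347}{217} = \frac{35746}{4737} - \frac{27347}{217} = - \frac{121785857}{1027929}$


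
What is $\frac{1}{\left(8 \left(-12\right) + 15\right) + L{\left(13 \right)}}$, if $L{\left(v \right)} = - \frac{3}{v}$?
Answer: $- \frac{13}{1056} \approx -0.012311$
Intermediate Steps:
$\frac{1}{\left(8 \left(-12\right) + 15\right) + L{\left(13 \right)}} = \frac{1}{\left(8 \left(-12\right) + 15\right) - \frac{3}{13}} = \frac{1}{\left(-96 + 15\right) - \frac{3}{13}} = \frac{1}{-81 - \frac{3}{13}} = \frac{1}{- \frac{1056}{13}} = - \frac{13}{1056}$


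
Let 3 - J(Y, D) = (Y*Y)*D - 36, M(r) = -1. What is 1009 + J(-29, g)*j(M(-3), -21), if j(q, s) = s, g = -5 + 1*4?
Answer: -17471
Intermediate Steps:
g = -1 (g = -5 + 4 = -1)
J(Y, D) = 39 - D*Y² (J(Y, D) = 3 - ((Y*Y)*D - 36) = 3 - (Y²*D - 36) = 3 - (D*Y² - 36) = 3 - (-36 + D*Y²) = 3 + (36 - D*Y²) = 39 - D*Y²)
1009 + J(-29, g)*j(M(-3), -21) = 1009 + (39 - 1*(-1)*(-29)²)*(-21) = 1009 + (39 - 1*(-1)*841)*(-21) = 1009 + (39 + 841)*(-21) = 1009 + 880*(-21) = 1009 - 18480 = -17471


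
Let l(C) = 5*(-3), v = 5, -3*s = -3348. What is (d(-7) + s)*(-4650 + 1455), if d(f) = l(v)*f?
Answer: -3901095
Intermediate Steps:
s = 1116 (s = -⅓*(-3348) = 1116)
l(C) = -15
d(f) = -15*f
(d(-7) + s)*(-4650 + 1455) = (-15*(-7) + 1116)*(-4650 + 1455) = (105 + 1116)*(-3195) = 1221*(-3195) = -3901095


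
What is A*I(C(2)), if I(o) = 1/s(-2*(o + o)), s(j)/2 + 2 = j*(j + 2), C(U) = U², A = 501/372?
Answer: 167/55056 ≈ 0.0030333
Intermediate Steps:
A = 167/124 (A = 501*(1/372) = 167/124 ≈ 1.3468)
s(j) = -4 + 2*j*(2 + j) (s(j) = -4 + 2*(j*(j + 2)) = -4 + 2*(j*(2 + j)) = -4 + 2*j*(2 + j))
I(o) = 1/(-4 - 16*o + 32*o²) (I(o) = 1/(-4 + 2*(-2*(o + o))² + 4*(-2*(o + o))) = 1/(-4 + 2*(-4*o)² + 4*(-4*o)) = 1/(-4 + 2*(16*o²) - 16*o) = 1/(-4 + 32*o² - 16*o) = 1/(-4 - 16*o + 32*o²))
A*I(C(2)) = 167*(1/(4*(-1 - 4*2² + 8*(2²)²)))/124 = 167*(1/(4*(-1 - 4*4 + 8*4²)))/124 = 167*(1/(4*(-1 - 16 + 8*16)))/124 = 167*(1/(4*(-1 - 16 + 128)))/124 = 167*((¼)/111)/124 = 167*((¼)*(1/111))/124 = (167/124)*(1/444) = 167/55056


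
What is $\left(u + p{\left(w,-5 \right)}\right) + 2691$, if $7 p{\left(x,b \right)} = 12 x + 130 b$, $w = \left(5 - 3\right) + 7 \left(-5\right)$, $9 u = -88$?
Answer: $\frac{159503}{63} \approx 2531.8$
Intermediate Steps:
$u = - \frac{88}{9}$ ($u = \frac{1}{9} \left(-88\right) = - \frac{88}{9} \approx -9.7778$)
$w = -33$ ($w = 2 - 35 = -33$)
$p{\left(x,b \right)} = \frac{12 x}{7} + \frac{130 b}{7}$ ($p{\left(x,b \right)} = \frac{12 x + 130 b}{7} = \frac{12 x}{7} + \frac{130 b}{7}$)
$\left(u + p{\left(w,-5 \right)}\right) + 2691 = \left(- \frac{88}{9} + \left(\frac{12}{7} \left(-33\right) + \frac{130}{7} \left(-5\right)\right)\right) + 2691 = \left(- \frac{88}{9} - \frac{1046}{7}\right) + 2691 = - \frac{10030}{63} + 2691 = \frac{159503}{63}$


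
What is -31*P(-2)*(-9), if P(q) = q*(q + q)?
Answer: 2232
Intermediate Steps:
P(q) = 2*q² (P(q) = q*(2*q) = 2*q²)
-31*P(-2)*(-9) = -62*(-2)²*(-9) = -62*4*(-9) = -31*8*(-9) = -248*(-9) = 2232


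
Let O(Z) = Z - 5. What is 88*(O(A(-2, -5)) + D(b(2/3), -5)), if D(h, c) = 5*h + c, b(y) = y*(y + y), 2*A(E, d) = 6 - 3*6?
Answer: -9152/9 ≈ -1016.9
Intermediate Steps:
A(E, d) = -6 (A(E, d) = (6 - 3*6)/2 = (6 - 18)/2 = (½)*(-12) = -6)
b(y) = 2*y² (b(y) = y*(2*y) = 2*y²)
O(Z) = -5 + Z
D(h, c) = c + 5*h
88*(O(A(-2, -5)) + D(b(2/3), -5)) = 88*((-5 - 6) + (-5 + 5*(2*(2/3)²))) = 88*(-11 + (-5 + 5*(2*(2*(⅓))²))) = 88*(-11 + (-5 + 5*(2*(⅔)²))) = 88*(-11 + (-5 + 5*(2*(4/9)))) = 88*(-11 + (-5 + 5*(8/9))) = 88*(-11 + (-5 + 40/9)) = 88*(-11 - 5/9) = 88*(-104/9) = -9152/9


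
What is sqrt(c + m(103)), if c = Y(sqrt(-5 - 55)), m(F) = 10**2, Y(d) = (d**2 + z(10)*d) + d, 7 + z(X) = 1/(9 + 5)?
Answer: sqrt(1960 - 581*I*sqrt(15))/7 ≈ 7.1028 - 3.2327*I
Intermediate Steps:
z(X) = -97/14 (z(X) = -7 + 1/(9 + 5) = -7 + 1/14 = -97/14)
Y(d) = d**2 - 83*d/14 (Y(d) = (d**2 - 97*d/14) + d = d**2 - 83*d/14)
m(F) = 100
c = I*sqrt(15)*(-83 + 28*I*sqrt(15))/7 (c = sqrt(-5 - 55)*(-83 + 14*sqrt(-5 - 55))/14 = sqrt(-60)*(-83 + 14*sqrt(-60))/14 = (2*I*sqrt(15))*(-83 + 14*(2*I*sqrt(15)))/14 = (2*I*sqrt(15))*(-83 + 28*I*sqrt(15))/14 = I*sqrt(15)*(-83 + 28*I*sqrt(15))/7 ≈ -60.0 - 45.923*I)
sqrt(c + m(103)) = sqrt((-60 - 83*I*sqrt(15)/7) + 100) = sqrt(40 - 83*I*sqrt(15)/7)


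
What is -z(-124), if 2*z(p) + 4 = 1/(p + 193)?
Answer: 275/138 ≈ 1.9928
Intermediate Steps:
z(p) = -2 + 1/(2*(193 + p)) (z(p) = -2 + 1/(2*(p + 193)) = -2 + 1/(2*(193 + p)))
-z(-124) = -(-771 - 4*(-124))/(2*(193 - 124)) = -(-771 + 496)/(2*69) = -(-275)/(2*69) = -1*(-275/138) = 275/138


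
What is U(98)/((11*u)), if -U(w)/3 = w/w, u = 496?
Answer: -3/5456 ≈ -0.00054985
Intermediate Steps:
U(w) = -3 (U(w) = -3*w/w = -3*1 = -3)
U(98)/((11*u)) = -3/(11*496) = -3/5456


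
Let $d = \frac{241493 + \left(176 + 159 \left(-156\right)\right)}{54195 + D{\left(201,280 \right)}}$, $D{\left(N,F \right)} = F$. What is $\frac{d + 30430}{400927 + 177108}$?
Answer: $\frac{331578223}{6297691325} \approx 0.052651$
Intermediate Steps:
$d = \frac{43373}{10895}$ ($d = \frac{241493 + \left(176 + 159 \left(-156\right)\right)}{54195 + 280} = \frac{241493 + \left(176 - 24804\right)}{54475} = \left(241493 - 24628\right) \frac{1}{54475} = 216865 \cdot \frac{1}{54475} = \frac{43373}{10895} \approx 3.981$)
$\frac{d + 30430}{400927 + 177108} = \frac{\frac{43373}{10895} + 30430}{400927 + 177108} = \frac{331578223}{10895 \cdot 578035} = \frac{331578223}{10895} \cdot \frac{1}{578035} = \frac{331578223}{6297691325}$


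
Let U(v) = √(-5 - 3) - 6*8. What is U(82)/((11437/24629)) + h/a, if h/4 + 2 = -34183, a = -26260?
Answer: -1474023327/15016781 + 49258*I*√2/11437 ≈ -98.158 + 6.0909*I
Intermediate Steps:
h = -136740 (h = -8 + 4*(-34183) = -8 - 136732 = -136740)
U(v) = -48 + 2*I*√2 (U(v) = √(-8) - 48 = 2*I*√2 - 48 = -48 + 2*I*√2)
U(82)/((11437/24629)) + h/a = (-48 + 2*I*√2)/((11437/24629)) - 136740/(-26260) = (-48 + 2*I*√2)/((11437*(1/24629))) - 136740*(-1/26260) = (-48 + 2*I*√2)/(11437/24629) + 6837/1313 = (-48 + 2*I*√2)*(24629/11437) + 6837/1313 = (-1182192/11437 + 49258*I*√2/11437) + 6837/1313 = -1474023327/15016781 + 49258*I*√2/11437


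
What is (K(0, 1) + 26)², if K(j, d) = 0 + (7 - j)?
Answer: 1089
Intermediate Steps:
K(j, d) = 7 - j
(K(0, 1) + 26)² = ((7 - 1*0) + 26)² = ((7 + 0) + 26)² = (7 + 26)² = 33² = 1089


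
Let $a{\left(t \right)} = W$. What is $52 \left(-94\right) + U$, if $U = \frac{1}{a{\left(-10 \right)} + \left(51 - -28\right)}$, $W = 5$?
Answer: $- \frac{410591}{84} \approx -4888.0$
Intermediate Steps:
$a{\left(t \right)} = 5$
$U = \frac{1}{84}$ ($U = \frac{1}{5 + \left(51 - -28\right)} = \frac{1}{5 + \left(51 + 28\right)} = \frac{1}{5 + 79} = \frac{1}{84} \approx 0.011905$)
$52 \left(-94\right) + U = 52 \left(-94\right) + \frac{1}{84} = -4888 + \frac{1}{84} = - \frac{410591}{84}$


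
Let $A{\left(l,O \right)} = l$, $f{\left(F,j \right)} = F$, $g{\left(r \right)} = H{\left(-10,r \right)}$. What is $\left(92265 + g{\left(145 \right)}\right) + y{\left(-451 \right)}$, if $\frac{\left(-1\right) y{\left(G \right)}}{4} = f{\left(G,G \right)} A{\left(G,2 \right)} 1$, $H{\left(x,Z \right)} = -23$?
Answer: $-721362$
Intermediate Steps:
$g{\left(r \right)} = -23$
$y{\left(G \right)} = - 4 G^{2}$ ($y{\left(G \right)} = - 4 G G 1 = - 4 G^{2} \cdot 1 = - 4 G^{2}$)
$\left(92265 + g{\left(145 \right)}\right) + y{\left(-451 \right)} = \left(92265 - 23\right) - 4 \left(-451\right)^{2} = 92242 - 813604 = -721362$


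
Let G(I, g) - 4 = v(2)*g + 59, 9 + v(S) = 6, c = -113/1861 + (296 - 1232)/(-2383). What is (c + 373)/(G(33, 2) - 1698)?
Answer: -1655639216/7277446083 ≈ -0.22750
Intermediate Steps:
c = 1472617/4434763 (c = -113*1/1861 - 936*(-1/2383) = -113/1861 + 936/2383 = 1472617/4434763 ≈ 0.33206)
v(S) = -3 (v(S) = -9 + 6 = -3)
G(I, g) = 63 - 3*g (G(I, g) = 4 + (-3*g + 59) = 4 + (59 - 3*g) = 63 - 3*g)
(c + 373)/(G(33, 2) - 1698) = (1472617/4434763 + 373)/((63 - 3*2) - 1698) = 1655639216/(4434763*((63 - 6) - 1698)) = 1655639216/(4434763*(57 - 1698)) = (1655639216/4434763)/(-1641) = (1655639216/4434763)*(-1/1641) = -1655639216/7277446083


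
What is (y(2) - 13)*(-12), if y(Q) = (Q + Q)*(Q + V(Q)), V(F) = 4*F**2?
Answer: -708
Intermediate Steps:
y(Q) = 2*Q*(Q + 4*Q**2) (y(Q) = (Q + Q)*(Q + 4*Q**2) = (2*Q)*(Q + 4*Q**2) = 2*Q*(Q + 4*Q**2))
(y(2) - 13)*(-12) = (2**2*(2 + 8*2) - 13)*(-12) = (4*(2 + 16) - 13)*(-12) = (4*18 - 13)*(-12) = (72 - 13)*(-12) = 59*(-12) = -708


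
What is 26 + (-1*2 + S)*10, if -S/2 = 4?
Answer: -74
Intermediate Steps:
S = -8 (S = -2*4 = -8)
26 + (-1*2 + S)*10 = 26 + (-1*2 - 8)*10 = 26 + (-2 - 8)*10 = 26 - 10*10 = 26 - 100 = -74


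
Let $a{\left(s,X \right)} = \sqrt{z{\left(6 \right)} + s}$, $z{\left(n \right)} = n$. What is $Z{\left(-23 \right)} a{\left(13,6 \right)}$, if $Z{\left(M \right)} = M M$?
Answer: $529 \sqrt{19} \approx 2305.9$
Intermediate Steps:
$Z{\left(M \right)} = M^{2}$
$a{\left(s,X \right)} = \sqrt{6 + s}$
$Z{\left(-23 \right)} a{\left(13,6 \right)} = \left(-23\right)^{2} \sqrt{6 + 13} = 529 \sqrt{19}$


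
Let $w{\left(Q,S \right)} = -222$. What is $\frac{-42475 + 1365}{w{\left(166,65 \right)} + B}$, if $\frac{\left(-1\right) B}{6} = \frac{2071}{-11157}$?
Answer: $\frac{76444045}{410738} \approx 186.11$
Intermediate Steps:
$B = \frac{4142}{3719}$ ($B = - 6 \frac{2071}{-11157} = - 6 \cdot 2071 \left(- \frac{1}{11157}\right) = \left(-6\right) \left(- \frac{2071}{11157}\right) = \frac{4142}{3719} \approx 1.1137$)
$\frac{-42475 + 1365}{w{\left(166,65 \right)} + B} = \frac{-42475 + 1365}{-222 + \frac{4142}{3719}} = - \frac{41110}{- \frac{821476}{3719}} = \left(-41110\right) \left(- \frac{3719}{821476}\right) = \frac{76444045}{410738}$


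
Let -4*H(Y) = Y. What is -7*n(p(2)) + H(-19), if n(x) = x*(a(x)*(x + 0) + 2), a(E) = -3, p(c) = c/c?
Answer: 47/4 ≈ 11.750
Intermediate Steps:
p(c) = 1
H(Y) = -Y/4
n(x) = x*(2 - 3*x) (n(x) = x*(-3*(x + 0) + 2) = x*(-3*x + 2) = x*(2 - 3*x))
-7*n(p(2)) + H(-19) = -7*(2 - 3*1) - ¼*(-19) = -7*(2 - 3) + 19/4 = -7*(-1) + 19/4 = 7 + 19/4 = 47/4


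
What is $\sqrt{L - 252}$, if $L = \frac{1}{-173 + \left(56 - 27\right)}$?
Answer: $\frac{i \sqrt{36289}}{12} \approx 15.875 i$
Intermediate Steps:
$L = - \frac{1}{144}$ ($L = \frac{1}{-173 + \left(56 - 27\right)} = \frac{1}{-173 + 29} = \frac{1}{-144} = - \frac{1}{144} \approx -0.0069444$)
$\sqrt{L - 252} = \sqrt{- \frac{1}{144} - 252} = \sqrt{- \frac{36289}{144}} = \frac{i \sqrt{36289}}{12}$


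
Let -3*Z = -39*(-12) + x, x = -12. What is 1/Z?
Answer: -1/152 ≈ -0.0065789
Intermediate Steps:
Z = -152 (Z = -(-39*(-12) - 12)/3 = -(468 - 12)/3 = -1/3*456 = -152)
1/Z = 1/(-152) = -1/152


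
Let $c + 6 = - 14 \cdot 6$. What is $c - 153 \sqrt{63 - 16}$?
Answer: $-90 - 153 \sqrt{47} \approx -1138.9$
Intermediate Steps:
$c = -90$ ($c = -6 - 14 \cdot 6 = -6 - 84 = -90$)
$c - 153 \sqrt{63 - 16} = -90 - 153 \sqrt{63 - 16} = -90 - 153 \sqrt{47}$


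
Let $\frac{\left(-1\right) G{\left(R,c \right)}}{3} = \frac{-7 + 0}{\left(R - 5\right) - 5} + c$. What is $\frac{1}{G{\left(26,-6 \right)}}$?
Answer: $\frac{16}{309} \approx 0.05178$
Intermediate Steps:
$G{\left(R,c \right)} = - 3 c + \frac{21}{-10 + R}$ ($G{\left(R,c \right)} = - 3 \left(\frac{-7 + 0}{\left(R - 5\right) - 5} + c\right) = - 3 \left(- \frac{7}{\left(-5 + R\right) - 5} + c\right) = - 3 \left(- \frac{7}{-10 + R} + c\right) = - 3 \left(c - \frac{7}{-10 + R}\right) = - 3 c + \frac{21}{-10 + R}$)
$\frac{1}{G{\left(26,-6 \right)}} = \frac{1}{3 \frac{1}{-10 + 26} \left(7 + 10 \left(-6\right) - 26 \left(-6\right)\right)} = \frac{1}{3 \cdot \frac{1}{16} \left(7 - 60 + 156\right)} = \frac{1}{3 \cdot \frac{1}{16} \cdot 103} = \frac{1}{\frac{309}{16}} = \frac{16}{309}$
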